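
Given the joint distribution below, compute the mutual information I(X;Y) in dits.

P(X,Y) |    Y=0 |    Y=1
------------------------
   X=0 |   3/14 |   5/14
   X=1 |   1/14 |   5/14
0.0118 dits

Mutual information: I(X;Y) = H(X) + H(Y) - H(X,Y)

Marginals:
P(X) = (4/7, 3/7), H(X) = 0.2966 dits
P(Y) = (2/7, 5/7), H(Y) = 0.2598 dits

Joint entropy: H(X,Y) = 0.5446 dits

I(X;Y) = 0.2966 + 0.2598 - 0.5446 = 0.0118 dits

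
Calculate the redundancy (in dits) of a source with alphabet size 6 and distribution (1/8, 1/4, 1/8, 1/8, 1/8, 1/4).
0.0256 dits

Redundancy measures how far a source is from maximum entropy:
R = H_max - H(X)

Maximum entropy for 6 symbols: H_max = log_10(6) = 0.7782 dits
Actual entropy: H(X) = 0.7526 dits
Redundancy: R = 0.7782 - 0.7526 = 0.0256 dits

This redundancy represents potential for compression: the source could be compressed by 0.0256 dits per symbol.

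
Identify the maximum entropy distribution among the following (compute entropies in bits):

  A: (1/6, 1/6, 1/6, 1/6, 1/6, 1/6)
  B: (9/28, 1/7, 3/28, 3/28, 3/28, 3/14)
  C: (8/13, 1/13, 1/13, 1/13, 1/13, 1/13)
A

For a discrete distribution over n outcomes, entropy is maximized by the uniform distribution.

Computing entropies:
H(A) = 2.5850 bits
H(B) = 2.4394 bits
H(C) = 1.8543 bits

The uniform distribution (where all probabilities equal 1/6) achieves the maximum entropy of log_2(6) = 2.5850 bits.

Distribution A has the highest entropy.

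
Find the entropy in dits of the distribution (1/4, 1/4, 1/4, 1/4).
0.6021 dits

Shannon entropy is H(X) = -Σ p(x) log p(x).

For P = (1/4, 1/4, 1/4, 1/4):
H = -1/4 × log_10(1/4) -1/4 × log_10(1/4) -1/4 × log_10(1/4) -1/4 × log_10(1/4)
H = 0.6021 dits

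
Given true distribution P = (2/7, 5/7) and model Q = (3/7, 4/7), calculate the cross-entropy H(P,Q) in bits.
0.9259 bits

Cross-entropy: H(P,Q) = -Σ p(x) log q(x)

Alternatively: H(P,Q) = H(P) + D_KL(P||Q)
H(P) = 0.8631 bits
D_KL(P||Q) = 0.0628 bits

H(P,Q) = 0.8631 + 0.0628 = 0.9259 bits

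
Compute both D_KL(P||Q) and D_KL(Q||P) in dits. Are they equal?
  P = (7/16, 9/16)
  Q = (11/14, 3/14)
D_KL(P||Q) = 0.1245, D_KL(Q||P) = 0.1100

KL divergence is not symmetric: D_KL(P||Q) ≠ D_KL(Q||P) in general.

D_KL(P||Q) = 0.1245 dits
D_KL(Q||P) = 0.1100 dits

No, they are not equal!

This asymmetry is why KL divergence is not a true distance metric.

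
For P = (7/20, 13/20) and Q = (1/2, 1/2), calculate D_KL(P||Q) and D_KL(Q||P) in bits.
D_KL(P||Q) = 0.0659, D_KL(Q||P) = 0.0680

KL divergence is not symmetric: D_KL(P||Q) ≠ D_KL(Q||P) in general.

D_KL(P||Q) = 0.0659 bits
D_KL(Q||P) = 0.0680 bits

No, they are not equal!

This asymmetry is why KL divergence is not a true distance metric.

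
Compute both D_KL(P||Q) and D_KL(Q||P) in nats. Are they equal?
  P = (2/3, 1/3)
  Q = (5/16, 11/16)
D_KL(P||Q) = 0.2638, D_KL(Q||P) = 0.2609

KL divergence is not symmetric: D_KL(P||Q) ≠ D_KL(Q||P) in general.

D_KL(P||Q) = 0.2638 nats
D_KL(Q||P) = 0.2609 nats

No, they are not equal!

This asymmetry is why KL divergence is not a true distance metric.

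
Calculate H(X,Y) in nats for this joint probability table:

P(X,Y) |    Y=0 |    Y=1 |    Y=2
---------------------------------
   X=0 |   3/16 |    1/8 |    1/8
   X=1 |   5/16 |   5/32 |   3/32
1.7092 nats

Joint entropy is H(X,Y) = -Σ_{x,y} p(x,y) log p(x,y).

Summing over all non-zero entries:
H(X,Y) = -[3/16·log_e(3/16) + 1/8·log_e(1/8) + 1/8·log_e(1/8) + 5/16·log_e(5/16) + 5/32·log_e(5/32) + 3/32·log_e(3/32)]
H(X,Y) = 1.7092 nats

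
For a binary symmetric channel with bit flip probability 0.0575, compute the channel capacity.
0.6826 bits

For a binary symmetric channel (BSC) with error probability p:
Capacity C = 1 - H(p) bits per symbol

where H(p) = -p log₂(p) - (1-p) log₂(1-p) is the binary entropy function.

H(0.0575) = 0.3174 bits
C = 1 - 0.3174 = 0.6826 bits per symbol

This means we can reliably transmit up to 0.6826 bits of information per channel use.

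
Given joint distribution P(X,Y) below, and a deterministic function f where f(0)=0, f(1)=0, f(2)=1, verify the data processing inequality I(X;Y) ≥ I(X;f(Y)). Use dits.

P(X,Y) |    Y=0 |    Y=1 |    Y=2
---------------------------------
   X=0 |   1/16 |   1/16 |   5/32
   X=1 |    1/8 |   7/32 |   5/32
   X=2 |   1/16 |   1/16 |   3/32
I(X;Y) = 0.0121, I(X;f(Y)) = 0.0097, inequality holds: 0.0121 ≥ 0.0097

Data Processing Inequality: For any Markov chain X → Y → Z, we have I(X;Y) ≥ I(X;Z).

Here Z = f(Y) is a deterministic function of Y, forming X → Y → Z.

Original I(X;Y) = 0.0121 dits

After applying f:
P(X,Z) where Z=f(Y):
- P(X,Z=0) = P(X,Y=0) + P(X,Y=1)
- P(X,Z=1) = P(X,Y=2)

I(X;Z) = I(X;f(Y)) = 0.0097 dits

Verification: 0.0121 ≥ 0.0097 ✓

Information cannot be created by processing; the function f can only lose information about X.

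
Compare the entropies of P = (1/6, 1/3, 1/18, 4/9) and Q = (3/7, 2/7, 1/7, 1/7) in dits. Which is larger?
Q

Computing entropies in dits:
H(P) = 0.5150
H(Q) = 0.5546

Distribution Q has higher entropy.

Intuition: The distribution closer to uniform (more spread out) has higher entropy.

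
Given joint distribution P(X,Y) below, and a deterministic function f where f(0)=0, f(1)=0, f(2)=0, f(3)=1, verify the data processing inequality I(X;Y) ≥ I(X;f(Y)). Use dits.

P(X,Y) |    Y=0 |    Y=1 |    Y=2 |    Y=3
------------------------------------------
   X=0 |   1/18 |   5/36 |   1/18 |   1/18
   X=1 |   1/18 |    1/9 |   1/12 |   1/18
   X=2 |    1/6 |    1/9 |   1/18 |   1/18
I(X;Y) = 0.0175, I(X;f(Y)) = 0.0006, inequality holds: 0.0175 ≥ 0.0006

Data Processing Inequality: For any Markov chain X → Y → Z, we have I(X;Y) ≥ I(X;Z).

Here Z = f(Y) is a deterministic function of Y, forming X → Y → Z.

Original I(X;Y) = 0.0175 dits

After applying f:
P(X,Z) where Z=f(Y):
- P(X,Z=0) = P(X,Y=0) + P(X,Y=1) + P(X,Y=2)
- P(X,Z=1) = P(X,Y=3)

I(X;Z) = I(X;f(Y)) = 0.0006 dits

Verification: 0.0175 ≥ 0.0006 ✓

Information cannot be created by processing; the function f can only lose information about X.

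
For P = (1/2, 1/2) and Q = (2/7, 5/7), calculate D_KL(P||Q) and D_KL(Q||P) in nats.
D_KL(P||Q) = 0.1015, D_KL(Q||P) = 0.0949

KL divergence is not symmetric: D_KL(P||Q) ≠ D_KL(Q||P) in general.

D_KL(P||Q) = 0.1015 nats
D_KL(Q||P) = 0.0949 nats

No, they are not equal!

This asymmetry is why KL divergence is not a true distance metric.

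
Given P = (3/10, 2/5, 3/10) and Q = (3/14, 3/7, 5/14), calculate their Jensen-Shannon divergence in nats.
0.0051 nats

Jensen-Shannon divergence is:
JSD(P||Q) = 0.5 × D_KL(P||M) + 0.5 × D_KL(Q||M)
where M = 0.5 × (P + Q) is the mixture distribution.

M = 0.5 × (3/10, 2/5, 3/10) + 0.5 × (3/14, 3/7, 5/14) = (9/35, 0.414286, 0.328571)

D_KL(P||M) = 0.0049 nats
D_KL(Q||M) = 0.0052 nats

JSD(P||Q) = 0.5 × 0.0049 + 0.5 × 0.0052 = 0.0051 nats

Unlike KL divergence, JSD is symmetric and bounded: 0 ≤ JSD ≤ log(2).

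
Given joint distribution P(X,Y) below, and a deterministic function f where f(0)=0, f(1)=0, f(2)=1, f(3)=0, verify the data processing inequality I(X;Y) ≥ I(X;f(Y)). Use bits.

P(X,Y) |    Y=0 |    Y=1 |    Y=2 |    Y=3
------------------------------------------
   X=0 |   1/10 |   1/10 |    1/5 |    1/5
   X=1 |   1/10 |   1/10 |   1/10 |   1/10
I(X;Y) = 0.0200, I(X;f(Y)) = 0.0058, inequality holds: 0.0200 ≥ 0.0058

Data Processing Inequality: For any Markov chain X → Y → Z, we have I(X;Y) ≥ I(X;Z).

Here Z = f(Y) is a deterministic function of Y, forming X → Y → Z.

Original I(X;Y) = 0.0200 bits

After applying f:
P(X,Z) where Z=f(Y):
- P(X,Z=0) = P(X,Y=0) + P(X,Y=1) + P(X,Y=3)
- P(X,Z=1) = P(X,Y=2)

I(X;Z) = I(X;f(Y)) = 0.0058 bits

Verification: 0.0200 ≥ 0.0058 ✓

Information cannot be created by processing; the function f can only lose information about X.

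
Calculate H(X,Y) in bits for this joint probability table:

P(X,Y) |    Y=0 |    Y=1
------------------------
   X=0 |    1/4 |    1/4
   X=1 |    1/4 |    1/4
2.0000 bits

Joint entropy is H(X,Y) = -Σ_{x,y} p(x,y) log p(x,y).

Summing over all non-zero entries:
H(X,Y) = -[1/4·log_2(1/4) + 1/4·log_2(1/4) + 1/4·log_2(1/4) + 1/4·log_2(1/4)]
H(X,Y) = 2.0000 bits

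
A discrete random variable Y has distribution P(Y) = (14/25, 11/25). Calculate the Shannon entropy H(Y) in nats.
0.6859 nats

Shannon entropy is H(X) = -Σ p(x) log p(x).

For P = (14/25, 11/25):
H = -14/25 × log_e(14/25) -11/25 × log_e(11/25)
H = 0.6859 nats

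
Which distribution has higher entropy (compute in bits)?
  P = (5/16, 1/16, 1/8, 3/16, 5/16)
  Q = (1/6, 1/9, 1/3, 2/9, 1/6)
Q

Computing entropies in bits:
H(P) = 2.1266
H(Q) = 2.2244

Distribution Q has higher entropy.

Intuition: The distribution closer to uniform (more spread out) has higher entropy.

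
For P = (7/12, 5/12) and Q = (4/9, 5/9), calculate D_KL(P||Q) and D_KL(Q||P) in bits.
D_KL(P||Q) = 0.0559, D_KL(Q||P) = 0.0562

KL divergence is not symmetric: D_KL(P||Q) ≠ D_KL(Q||P) in general.

D_KL(P||Q) = 0.0559 bits
D_KL(Q||P) = 0.0562 bits

No, they are not equal!

This asymmetry is why KL divergence is not a true distance metric.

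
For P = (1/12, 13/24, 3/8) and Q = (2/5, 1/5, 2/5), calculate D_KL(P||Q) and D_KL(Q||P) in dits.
D_KL(P||Q) = 0.1671, D_KL(Q||P) = 0.1972

KL divergence is not symmetric: D_KL(P||Q) ≠ D_KL(Q||P) in general.

D_KL(P||Q) = 0.1671 dits
D_KL(Q||P) = 0.1972 dits

No, they are not equal!

This asymmetry is why KL divergence is not a true distance metric.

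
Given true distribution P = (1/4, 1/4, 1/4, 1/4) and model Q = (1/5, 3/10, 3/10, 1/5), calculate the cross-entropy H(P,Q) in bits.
2.0294 bits

Cross-entropy: H(P,Q) = -Σ p(x) log q(x)

Alternatively: H(P,Q) = H(P) + D_KL(P||Q)
H(P) = 2.0000 bits
D_KL(P||Q) = 0.0294 bits

H(P,Q) = 2.0000 + 0.0294 = 2.0294 bits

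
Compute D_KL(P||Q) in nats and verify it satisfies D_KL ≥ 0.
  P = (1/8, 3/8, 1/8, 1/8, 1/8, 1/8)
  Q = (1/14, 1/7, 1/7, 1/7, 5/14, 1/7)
0.2506 nats

KL divergence satisfies the Gibbs inequality: D_KL(P||Q) ≥ 0 for all distributions P, Q.

D_KL(P||Q) = Σ p(x) log(p(x)/q(x))
Term by term:
  x=0: 1/8 × log_e[(1/8)/(1/14)] = 0.0700
  x=1: 3/8 × log_e[(3/8)/(1/7)] = 0.3619
  x=2: 1/8 × log_e[(1/8)/(1/7)] = -0.0167
  x=3: 1/8 × log_e[(1/8)/(1/7)] = -0.0167
  x=4: 1/8 × log_e[(1/8)/(5/14)] = -0.1312
  x=5: 1/8 × log_e[(1/8)/(1/7)] = -0.0167
D_KL(P||Q) = 0.2506 nats

D_KL(P||Q) = 0.2506 ≥ 0 ✓

This non-negativity is a fundamental property: relative entropy cannot be negative because it measures how different Q is from P.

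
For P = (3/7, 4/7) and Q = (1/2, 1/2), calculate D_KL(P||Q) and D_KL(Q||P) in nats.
D_KL(P||Q) = 0.0102, D_KL(Q||P) = 0.0103

KL divergence is not symmetric: D_KL(P||Q) ≠ D_KL(Q||P) in general.

D_KL(P||Q) = 0.0102 nats
D_KL(Q||P) = 0.0103 nats

No, they are not equal!

This asymmetry is why KL divergence is not a true distance metric.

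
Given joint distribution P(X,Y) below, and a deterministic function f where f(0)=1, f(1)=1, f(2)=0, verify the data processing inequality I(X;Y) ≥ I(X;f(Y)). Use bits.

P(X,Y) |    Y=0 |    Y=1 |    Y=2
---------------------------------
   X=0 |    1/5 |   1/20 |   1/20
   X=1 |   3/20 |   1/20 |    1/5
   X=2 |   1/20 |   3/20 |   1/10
I(X;Y) = 0.1834, I(X;f(Y)) = 0.0636, inequality holds: 0.1834 ≥ 0.0636

Data Processing Inequality: For any Markov chain X → Y → Z, we have I(X;Y) ≥ I(X;Z).

Here Z = f(Y) is a deterministic function of Y, forming X → Y → Z.

Original I(X;Y) = 0.1834 bits

After applying f:
P(X,Z) where Z=f(Y):
- P(X,Z=0) = P(X,Y=2)
- P(X,Z=1) = P(X,Y=0) + P(X,Y=1)

I(X;Z) = I(X;f(Y)) = 0.0636 bits

Verification: 0.1834 ≥ 0.0636 ✓

Information cannot be created by processing; the function f can only lose information about X.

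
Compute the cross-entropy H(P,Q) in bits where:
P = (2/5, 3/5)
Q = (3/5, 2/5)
1.0879 bits

Cross-entropy: H(P,Q) = -Σ p(x) log q(x)

Alternatively: H(P,Q) = H(P) + D_KL(P||Q)
H(P) = 0.9710 bits
D_KL(P||Q) = 0.1170 bits

H(P,Q) = 0.9710 + 0.1170 = 1.0879 bits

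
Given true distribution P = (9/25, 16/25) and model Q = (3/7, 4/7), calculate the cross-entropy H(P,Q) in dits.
0.2880 dits

Cross-entropy: H(P,Q) = -Σ p(x) log q(x)

Alternatively: H(P,Q) = H(P) + D_KL(P||Q)
H(P) = 0.2838 dits
D_KL(P||Q) = 0.0042 dits

H(P,Q) = 0.2838 + 0.0042 = 0.2880 dits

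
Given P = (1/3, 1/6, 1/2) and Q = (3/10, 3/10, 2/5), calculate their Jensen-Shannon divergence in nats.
0.0129 nats

Jensen-Shannon divergence is:
JSD(P||Q) = 0.5 × D_KL(P||M) + 0.5 × D_KL(Q||M)
where M = 0.5 × (P + Q) is the mixture distribution.

M = 0.5 × (1/3, 1/6, 1/2) + 0.5 × (3/10, 3/10, 2/5) = (0.316667, 7/30, 9/20)

D_KL(P||M) = 0.0137 nats
D_KL(Q||M) = 0.0121 nats

JSD(P||Q) = 0.5 × 0.0137 + 0.5 × 0.0121 = 0.0129 nats

Unlike KL divergence, JSD is symmetric and bounded: 0 ≤ JSD ≤ log(2).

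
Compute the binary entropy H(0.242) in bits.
0.7984 bits

The binary entropy function is:
H(p) = -p log(p) - (1-p) log(1-p)

H(0.242) = -0.242 × log_2(0.242) - 0.758 × log_2(0.758)
H(0.242) = 0.7984 bits

Note: Binary entropy is maximized at p=0.5 (H=1 bit) and minimized at p=0 or p=1 (H=0).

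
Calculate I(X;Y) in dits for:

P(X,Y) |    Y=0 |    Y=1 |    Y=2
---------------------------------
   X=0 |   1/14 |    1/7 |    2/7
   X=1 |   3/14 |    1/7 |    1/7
0.0268 dits

Mutual information: I(X;Y) = H(X) + H(Y) - H(X,Y)

Marginals:
P(X) = (1/2, 1/2), H(X) = 0.3010 dits
P(Y) = (2/7, 2/7, 3/7), H(Y) = 0.4686 dits

Joint entropy: H(X,Y) = 0.7429 dits

I(X;Y) = 0.3010 + 0.4686 - 0.7429 = 0.0268 dits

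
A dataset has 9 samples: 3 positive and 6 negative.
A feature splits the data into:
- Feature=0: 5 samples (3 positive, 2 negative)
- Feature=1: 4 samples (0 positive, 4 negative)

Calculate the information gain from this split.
0.3789 bits

Information Gain = H(Y) - H(Y|Feature)

Before split:
P(positive) = 3/9 = 0.3333
H(Y) = 0.9183 bits

After split:
Feature=0: H = 0.9710 bits (weight = 5/9)
Feature=1: H = 0.0000 bits (weight = 4/9)
H(Y|Feature) = (5/9)×0.9710 + (4/9)×0.0000 = 0.5394 bits

Information Gain = 0.9183 - 0.5394 = 0.3789 bits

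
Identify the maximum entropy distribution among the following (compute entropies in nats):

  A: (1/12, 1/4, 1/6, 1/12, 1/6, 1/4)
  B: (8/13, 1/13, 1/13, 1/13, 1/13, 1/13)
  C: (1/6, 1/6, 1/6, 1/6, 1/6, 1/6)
C

For a discrete distribution over n outcomes, entropy is maximized by the uniform distribution.

Computing entropies:
H(A) = 1.7046 nats
H(B) = 1.2853 nats
H(C) = 1.7918 nats

The uniform distribution (where all probabilities equal 1/6) achieves the maximum entropy of log_e(6) = 1.7918 nats.

Distribution C has the highest entropy.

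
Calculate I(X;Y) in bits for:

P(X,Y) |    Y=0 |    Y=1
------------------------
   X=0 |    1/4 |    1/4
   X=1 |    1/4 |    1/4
0.0000 bits

Mutual information: I(X;Y) = H(X) + H(Y) - H(X,Y)

Marginals:
P(X) = (1/2, 1/2), H(X) = 1.0000 bits
P(Y) = (1/2, 1/2), H(Y) = 1.0000 bits

Joint entropy: H(X,Y) = 2.0000 bits

I(X;Y) = 1.0000 + 1.0000 - 2.0000 = 0.0000 bits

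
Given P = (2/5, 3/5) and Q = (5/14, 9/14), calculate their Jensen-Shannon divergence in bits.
0.0014 bits

Jensen-Shannon divergence is:
JSD(P||Q) = 0.5 × D_KL(P||M) + 0.5 × D_KL(Q||M)
where M = 0.5 × (P + Q) is the mixture distribution.

M = 0.5 × (2/5, 3/5) + 0.5 × (5/14, 9/14) = (0.378571, 0.621429)

D_KL(P||M) = 0.0014 bits
D_KL(Q||M) = 0.0014 bits

JSD(P||Q) = 0.5 × 0.0014 + 0.5 × 0.0014 = 0.0014 bits

Unlike KL divergence, JSD is symmetric and bounded: 0 ≤ JSD ≤ log(2).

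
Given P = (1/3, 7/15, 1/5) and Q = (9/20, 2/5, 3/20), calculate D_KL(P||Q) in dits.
0.0128 dits

KL divergence: D_KL(P||Q) = Σ p(x) log(p(x)/q(x))

Computing term by term:
  x=0: 1/3 × log_10[(1/3)/(9/20)] = 1/3 × -0.1303 = -0.0434
  x=1: 7/15 × log_10[(7/15)/(2/5)] = 7/15 × 0.0669 = 0.0312
  x=2: 1/5 × log_10[(1/5)/(3/20)] = 1/5 × 0.1249 = 0.0250

D_KL(P||Q) = 0.0128 dits

Note: KL divergence is always non-negative and equals 0 iff P = Q.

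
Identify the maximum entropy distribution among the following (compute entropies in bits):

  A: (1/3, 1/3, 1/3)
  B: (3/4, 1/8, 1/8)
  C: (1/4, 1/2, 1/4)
A

For a discrete distribution over n outcomes, entropy is maximized by the uniform distribution.

Computing entropies:
H(A) = 1.5850 bits
H(B) = 1.0613 bits
H(C) = 1.5000 bits

The uniform distribution (where all probabilities equal 1/3) achieves the maximum entropy of log_2(3) = 1.5850 bits.

Distribution A has the highest entropy.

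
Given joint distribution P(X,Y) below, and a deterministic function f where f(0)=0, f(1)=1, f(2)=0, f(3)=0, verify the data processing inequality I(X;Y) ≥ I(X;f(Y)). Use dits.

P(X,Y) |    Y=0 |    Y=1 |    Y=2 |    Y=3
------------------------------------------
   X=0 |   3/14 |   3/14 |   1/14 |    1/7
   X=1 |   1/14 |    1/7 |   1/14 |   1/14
I(X;Y) = 0.0066, I(X;f(Y)) = 0.0010, inequality holds: 0.0066 ≥ 0.0010

Data Processing Inequality: For any Markov chain X → Y → Z, we have I(X;Y) ≥ I(X;Z).

Here Z = f(Y) is a deterministic function of Y, forming X → Y → Z.

Original I(X;Y) = 0.0066 dits

After applying f:
P(X,Z) where Z=f(Y):
- P(X,Z=0) = P(X,Y=0) + P(X,Y=2) + P(X,Y=3)
- P(X,Z=1) = P(X,Y=1)

I(X;Z) = I(X;f(Y)) = 0.0010 dits

Verification: 0.0066 ≥ 0.0010 ✓

Information cannot be created by processing; the function f can only lose information about X.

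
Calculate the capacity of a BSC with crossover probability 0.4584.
0.0050 bits

For a binary symmetric channel (BSC) with error probability p:
Capacity C = 1 - H(p) bits per symbol

where H(p) = -p log₂(p) - (1-p) log₂(1-p) is the binary entropy function.

H(0.4584) = 0.9950 bits
C = 1 - 0.9950 = 0.0050 bits per symbol

This means we can reliably transmit up to 0.0050 bits of information per channel use.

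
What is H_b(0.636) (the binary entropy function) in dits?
0.2848 dits

The binary entropy function is:
H(p) = -p log(p) - (1-p) log(1-p)

H(0.636) = -0.636 × log_10(0.636) - 0.364 × log_10(0.364)
H(0.636) = 0.2848 dits

Note: Binary entropy is maximized at p=0.5 (H=1 bit) and minimized at p=0 or p=1 (H=0).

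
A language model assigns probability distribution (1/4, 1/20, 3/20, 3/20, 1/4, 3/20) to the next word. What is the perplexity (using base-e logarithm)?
5.4556

Perplexity is e^H (or exp(H) for natural log).

First, H = -Σ p log p = 1.6966 nats
Perplexity = e^1.6966 = 5.4556

Interpretation: The model's uncertainty is equivalent to choosing uniformly among 5.5 options.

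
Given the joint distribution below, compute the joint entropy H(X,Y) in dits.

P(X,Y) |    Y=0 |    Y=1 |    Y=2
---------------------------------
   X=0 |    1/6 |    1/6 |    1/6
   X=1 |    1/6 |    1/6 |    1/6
0.7782 dits

Joint entropy is H(X,Y) = -Σ_{x,y} p(x,y) log p(x,y).

Summing over all non-zero entries:
H(X,Y) = -[1/6·log_10(1/6) + 1/6·log_10(1/6) + 1/6·log_10(1/6) + 1/6·log_10(1/6) + 1/6·log_10(1/6) + 1/6·log_10(1/6)]
H(X,Y) = 0.7782 dits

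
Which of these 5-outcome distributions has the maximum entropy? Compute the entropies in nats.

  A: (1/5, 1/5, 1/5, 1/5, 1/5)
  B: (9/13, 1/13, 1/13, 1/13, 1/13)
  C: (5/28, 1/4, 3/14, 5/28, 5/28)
A

For a discrete distribution over n outcomes, entropy is maximized by the uniform distribution.

Computing entropies:
H(A) = 1.6094 nats
H(B) = 1.0438 nats
H(C) = 1.5996 nats

The uniform distribution (where all probabilities equal 1/5) achieves the maximum entropy of log_e(5) = 1.6094 nats.

Distribution A has the highest entropy.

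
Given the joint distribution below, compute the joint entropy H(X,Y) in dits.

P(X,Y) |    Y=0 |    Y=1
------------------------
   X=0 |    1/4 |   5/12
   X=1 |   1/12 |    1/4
0.5494 dits

Joint entropy is H(X,Y) = -Σ_{x,y} p(x,y) log p(x,y).

Summing over all non-zero entries:
H(X,Y) = -[1/4·log_10(1/4) + 5/12·log_10(5/12) + 1/12·log_10(1/12) + 1/4·log_10(1/4)]
H(X,Y) = 0.5494 dits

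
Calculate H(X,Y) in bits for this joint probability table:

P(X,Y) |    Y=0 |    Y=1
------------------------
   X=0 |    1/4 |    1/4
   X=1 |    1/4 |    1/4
2.0000 bits

Joint entropy is H(X,Y) = -Σ_{x,y} p(x,y) log p(x,y).

Summing over all non-zero entries:
H(X,Y) = -[1/4·log_2(1/4) + 1/4·log_2(1/4) + 1/4·log_2(1/4) + 1/4·log_2(1/4)]
H(X,Y) = 2.0000 bits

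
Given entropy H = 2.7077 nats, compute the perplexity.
14.9947

Perplexity is e^H (or exp(H) for natural log).

H = 2.7077 nats
Perplexity = e^2.7077 = 14.9947

Interpretation: The model's uncertainty is equivalent to choosing uniformly among 15.0 options.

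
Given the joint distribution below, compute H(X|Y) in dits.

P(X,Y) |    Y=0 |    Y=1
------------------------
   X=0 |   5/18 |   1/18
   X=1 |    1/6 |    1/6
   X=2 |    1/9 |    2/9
0.4365 dits

Using the chain rule: H(X|Y) = H(X,Y) - H(Y)

First, compute H(X,Y) = 0.7348 dits

Marginal P(Y) = (5/9, 4/9)
H(Y) = 0.2983 dits

H(X|Y) = H(X,Y) - H(Y) = 0.7348 - 0.2983 = 0.4365 dits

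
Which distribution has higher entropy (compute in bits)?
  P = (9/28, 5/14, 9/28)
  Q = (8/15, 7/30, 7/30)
P

Computing entropies in bits:
H(P) = 1.5831
H(Q) = 1.4635

Distribution P has higher entropy.

Intuition: The distribution closer to uniform (more spread out) has higher entropy.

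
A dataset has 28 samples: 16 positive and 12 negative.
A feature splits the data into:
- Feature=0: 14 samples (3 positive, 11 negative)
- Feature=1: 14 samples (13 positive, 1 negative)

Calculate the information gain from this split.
0.4248 bits

Information Gain = H(Y) - H(Y|Feature)

Before split:
P(positive) = 16/28 = 0.5714
H(Y) = 0.9852 bits

After split:
Feature=0: H = 0.7496 bits (weight = 14/28)
Feature=1: H = 0.3712 bits (weight = 14/28)
H(Y|Feature) = (14/28)×0.7496 + (14/28)×0.3712 = 0.5604 bits

Information Gain = 0.9852 - 0.5604 = 0.4248 bits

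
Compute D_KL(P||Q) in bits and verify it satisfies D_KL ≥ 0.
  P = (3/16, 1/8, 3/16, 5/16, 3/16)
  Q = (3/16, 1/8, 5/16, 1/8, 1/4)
0.1971 bits

KL divergence satisfies the Gibbs inequality: D_KL(P||Q) ≥ 0 for all distributions P, Q.

D_KL(P||Q) = Σ p(x) log(p(x)/q(x))
Term by term:
  x=0: 3/16 × log_2[(3/16)/(3/16)] = 0.0000
  x=1: 1/8 × log_2[(1/8)/(1/8)] = 0.0000
  x=2: 3/16 × log_2[(3/16)/(5/16)] = -0.1382
  x=3: 5/16 × log_2[(5/16)/(1/8)] = 0.4131
  x=4: 3/16 × log_2[(3/16)/(1/4)] = -0.0778
D_KL(P||Q) = 0.1971 bits

D_KL(P||Q) = 0.1971 ≥ 0 ✓

This non-negativity is a fundamental property: relative entropy cannot be negative because it measures how different Q is from P.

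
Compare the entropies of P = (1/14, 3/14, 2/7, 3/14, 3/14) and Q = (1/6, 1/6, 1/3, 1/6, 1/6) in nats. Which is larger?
Q

Computing entropies in nats:
H(P) = 1.5367
H(Q) = 1.5607

Distribution Q has higher entropy.

Intuition: The distribution closer to uniform (more spread out) has higher entropy.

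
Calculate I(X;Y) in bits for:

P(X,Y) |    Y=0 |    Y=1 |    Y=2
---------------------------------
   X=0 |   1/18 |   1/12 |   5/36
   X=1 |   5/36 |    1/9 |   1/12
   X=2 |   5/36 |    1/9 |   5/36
0.0374 bits

Mutual information: I(X;Y) = H(X) + H(Y) - H(X,Y)

Marginals:
P(X) = (5/18, 1/3, 7/18), H(X) = 1.5715 bits
P(Y) = (1/3, 11/36, 13/36), H(Y) = 1.5816 bits

Joint entropy: H(X,Y) = 3.1158 bits

I(X;Y) = 1.5715 + 1.5816 - 3.1158 = 0.0374 bits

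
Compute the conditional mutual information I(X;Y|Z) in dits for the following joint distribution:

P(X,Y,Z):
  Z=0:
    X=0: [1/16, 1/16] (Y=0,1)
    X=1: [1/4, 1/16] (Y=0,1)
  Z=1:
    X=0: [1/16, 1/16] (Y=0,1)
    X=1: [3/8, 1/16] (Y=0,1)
0.0220 dits

Conditional mutual information: I(X;Y|Z) = H(X|Z) + H(Y|Z) - H(X,Y|Z)

H(Z) = 0.2976
H(X,Z) = 0.5407 → H(X|Z) = 0.2431
H(Y,Z) = 0.5407 → H(Y|Z) = 0.2431
H(X,Y,Z) = 0.7618 → H(X,Y|Z) = 0.4642

I(X;Y|Z) = 0.2431 + 0.2431 - 0.4642 = 0.0220 dits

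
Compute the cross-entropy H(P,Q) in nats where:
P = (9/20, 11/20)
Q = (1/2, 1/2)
0.6931 nats

Cross-entropy: H(P,Q) = -Σ p(x) log q(x)

Alternatively: H(P,Q) = H(P) + D_KL(P||Q)
H(P) = 0.6881 nats
D_KL(P||Q) = 0.0050 nats

H(P,Q) = 0.6881 + 0.0050 = 0.6931 nats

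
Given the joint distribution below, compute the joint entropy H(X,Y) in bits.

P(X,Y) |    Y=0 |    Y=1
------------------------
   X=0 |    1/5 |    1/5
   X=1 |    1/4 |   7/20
1.9589 bits

Joint entropy is H(X,Y) = -Σ_{x,y} p(x,y) log p(x,y).

Summing over all non-zero entries:
H(X,Y) = -[1/5·log_2(1/5) + 1/5·log_2(1/5) + 1/4·log_2(1/4) + 7/20·log_2(7/20)]
H(X,Y) = 1.9589 bits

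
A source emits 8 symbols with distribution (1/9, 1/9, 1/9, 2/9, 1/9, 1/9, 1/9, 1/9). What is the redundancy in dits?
0.0157 dits

Redundancy measures how far a source is from maximum entropy:
R = H_max - H(X)

Maximum entropy for 8 symbols: H_max = log_10(8) = 0.9031 dits
Actual entropy: H(X) = 0.8873 dits
Redundancy: R = 0.9031 - 0.8873 = 0.0157 dits

This redundancy represents potential for compression: the source could be compressed by 0.0157 dits per symbol.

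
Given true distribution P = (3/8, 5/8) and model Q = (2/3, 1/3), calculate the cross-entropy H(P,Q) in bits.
1.2100 bits

Cross-entropy: H(P,Q) = -Σ p(x) log q(x)

Alternatively: H(P,Q) = H(P) + D_KL(P||Q)
H(P) = 0.9544 bits
D_KL(P||Q) = 0.2555 bits

H(P,Q) = 0.9544 + 0.2555 = 1.2100 bits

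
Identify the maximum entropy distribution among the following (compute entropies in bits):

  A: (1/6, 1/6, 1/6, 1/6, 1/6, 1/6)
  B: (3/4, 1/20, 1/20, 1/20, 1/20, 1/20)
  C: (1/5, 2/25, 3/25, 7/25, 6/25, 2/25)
A

For a discrete distribution over n outcomes, entropy is maximized by the uniform distribution.

Computing entropies:
H(A) = 2.5850 bits
H(B) = 1.3918 bits
H(C) = 2.4228 bits

The uniform distribution (where all probabilities equal 1/6) achieves the maximum entropy of log_2(6) = 2.5850 bits.

Distribution A has the highest entropy.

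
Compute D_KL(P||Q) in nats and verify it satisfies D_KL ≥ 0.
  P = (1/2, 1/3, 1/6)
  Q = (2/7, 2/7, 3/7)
0.1738 nats

KL divergence satisfies the Gibbs inequality: D_KL(P||Q) ≥ 0 for all distributions P, Q.

D_KL(P||Q) = Σ p(x) log(p(x)/q(x))
Term by term:
  x=0: 1/2 × log_e[(1/2)/(2/7)] = 0.2798
  x=1: 1/3 × log_e[(1/3)/(2/7)] = 0.0514
  x=2: 1/6 × log_e[(1/6)/(3/7)] = -0.1574
D_KL(P||Q) = 0.1738 nats

D_KL(P||Q) = 0.1738 ≥ 0 ✓

This non-negativity is a fundamental property: relative entropy cannot be negative because it measures how different Q is from P.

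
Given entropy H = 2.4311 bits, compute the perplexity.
5.3930

Perplexity is 2^H (or exp(H) for natural log).

H = 2.4311 bits
Perplexity = 2^2.4311 = 5.3930

Interpretation: The model's uncertainty is equivalent to choosing uniformly among 5.4 options.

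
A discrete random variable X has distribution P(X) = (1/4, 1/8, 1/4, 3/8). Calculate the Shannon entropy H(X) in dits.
0.5737 dits

Shannon entropy is H(X) = -Σ p(x) log p(x).

For P = (1/4, 1/8, 1/4, 3/8):
H = -1/4 × log_10(1/4) -1/8 × log_10(1/8) -1/4 × log_10(1/4) -3/8 × log_10(3/8)
H = 0.5737 dits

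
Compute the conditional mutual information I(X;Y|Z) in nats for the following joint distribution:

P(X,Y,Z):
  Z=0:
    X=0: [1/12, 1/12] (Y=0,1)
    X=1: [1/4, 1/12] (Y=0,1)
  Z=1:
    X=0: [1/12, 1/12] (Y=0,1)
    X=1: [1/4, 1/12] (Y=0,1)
0.0306 nats

Conditional mutual information: I(X;Y|Z) = H(X|Z) + H(Y|Z) - H(X,Y|Z)

H(Z) = 0.6931
H(X,Z) = 1.3297 → H(X|Z) = 0.6365
H(Y,Z) = 1.3297 → H(Y|Z) = 0.6365
H(X,Y,Z) = 1.9356 → H(X,Y|Z) = 1.2425

I(X;Y|Z) = 0.6365 + 0.6365 - 1.2425 = 0.0306 nats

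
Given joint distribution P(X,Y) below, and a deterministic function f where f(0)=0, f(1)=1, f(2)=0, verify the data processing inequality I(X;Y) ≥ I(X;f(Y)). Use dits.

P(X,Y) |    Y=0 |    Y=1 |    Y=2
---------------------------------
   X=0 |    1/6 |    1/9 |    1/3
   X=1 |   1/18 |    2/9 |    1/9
I(X;Y) = 0.0353, I(X;f(Y)) = 0.0353, inequality holds: 0.0353 ≥ 0.0353

Data Processing Inequality: For any Markov chain X → Y → Z, we have I(X;Y) ≥ I(X;Z).

Here Z = f(Y) is a deterministic function of Y, forming X → Y → Z.

Original I(X;Y) = 0.0353 dits

After applying f:
P(X,Z) where Z=f(Y):
- P(X,Z=0) = P(X,Y=0) + P(X,Y=2)
- P(X,Z=1) = P(X,Y=1)

I(X;Z) = I(X;f(Y)) = 0.0353 dits

Verification: 0.0353 ≥ 0.0353 ✓

Information cannot be created by processing; the function f can only lose information about X.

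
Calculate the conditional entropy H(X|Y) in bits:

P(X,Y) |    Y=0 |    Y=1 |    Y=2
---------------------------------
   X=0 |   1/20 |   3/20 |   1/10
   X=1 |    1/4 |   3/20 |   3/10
0.8195 bits

Using the chain rule: H(X|Y) = H(X,Y) - H(Y)

First, compute H(X,Y) = 2.3905 bits

Marginal P(Y) = (3/10, 3/10, 2/5)
H(Y) = 1.5710 bits

H(X|Y) = H(X,Y) - H(Y) = 2.3905 - 1.5710 = 0.8195 bits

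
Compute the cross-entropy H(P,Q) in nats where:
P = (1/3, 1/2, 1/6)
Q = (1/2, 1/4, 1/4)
1.1552 nats

Cross-entropy: H(P,Q) = -Σ p(x) log q(x)

Alternatively: H(P,Q) = H(P) + D_KL(P||Q)
H(P) = 1.0114 nats
D_KL(P||Q) = 0.1438 nats

H(P,Q) = 1.0114 + 0.1438 = 1.1552 nats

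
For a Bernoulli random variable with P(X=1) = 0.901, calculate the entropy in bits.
0.4658 bits

The binary entropy function is:
H(p) = -p log(p) - (1-p) log(1-p)

H(0.901) = -0.901 × log_2(0.901) - 0.099 × log_2(0.099)
H(0.901) = 0.4658 bits

Note: Binary entropy is maximized at p=0.5 (H=1 bit) and minimized at p=0 or p=1 (H=0).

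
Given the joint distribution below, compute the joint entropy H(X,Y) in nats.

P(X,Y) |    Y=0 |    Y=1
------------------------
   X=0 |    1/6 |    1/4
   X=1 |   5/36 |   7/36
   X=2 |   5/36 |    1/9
1.7561 nats

Joint entropy is H(X,Y) = -Σ_{x,y} p(x,y) log p(x,y).

Summing over all non-zero entries:
H(X,Y) = -[1/6·log_e(1/6) + 1/4·log_e(1/4) + 5/36·log_e(5/36) + 7/36·log_e(7/36) + 5/36·log_e(5/36) + 1/9·log_e(1/9)]
H(X,Y) = 1.7561 nats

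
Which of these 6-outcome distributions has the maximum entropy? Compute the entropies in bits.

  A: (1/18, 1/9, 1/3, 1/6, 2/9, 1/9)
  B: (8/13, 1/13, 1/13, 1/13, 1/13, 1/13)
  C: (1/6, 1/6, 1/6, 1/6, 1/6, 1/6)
C

For a discrete distribution over n outcomes, entropy is maximized by the uniform distribution.

Computing entropies:
H(A) = 2.3774 bits
H(B) = 1.8543 bits
H(C) = 2.5850 bits

The uniform distribution (where all probabilities equal 1/6) achieves the maximum entropy of log_2(6) = 2.5850 bits.

Distribution C has the highest entropy.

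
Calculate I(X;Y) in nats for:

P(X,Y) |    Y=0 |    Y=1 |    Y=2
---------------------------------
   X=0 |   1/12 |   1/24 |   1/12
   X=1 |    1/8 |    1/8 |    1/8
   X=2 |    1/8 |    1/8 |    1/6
0.0079 nats

Mutual information: I(X;Y) = H(X) + H(Y) - H(X,Y)

Marginals:
P(X) = (5/24, 3/8, 5/12), H(X) = 1.0594 nats
P(Y) = (1/3, 7/24, 3/8), H(Y) = 1.0934 nats

Joint entropy: H(X,Y) = 2.1448 nats

I(X;Y) = 1.0594 + 1.0934 - 2.1448 = 0.0079 nats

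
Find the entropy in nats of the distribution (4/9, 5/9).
0.6870 nats

Shannon entropy is H(X) = -Σ p(x) log p(x).

For P = (4/9, 5/9):
H = -4/9 × log_e(4/9) -5/9 × log_e(5/9)
H = 0.6870 nats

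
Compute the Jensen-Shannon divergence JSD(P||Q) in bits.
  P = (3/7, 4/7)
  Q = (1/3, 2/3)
0.0069 bits

Jensen-Shannon divergence is:
JSD(P||Q) = 0.5 × D_KL(P||M) + 0.5 × D_KL(Q||M)
where M = 0.5 × (P + Q) is the mixture distribution.

M = 0.5 × (3/7, 4/7) + 0.5 × (1/3, 2/3) = (8/21, 13/21)

D_KL(P||M) = 0.0068 bits
D_KL(Q||M) = 0.0071 bits

JSD(P||Q) = 0.5 × 0.0068 + 0.5 × 0.0071 = 0.0069 bits

Unlike KL divergence, JSD is symmetric and bounded: 0 ≤ JSD ≤ log(2).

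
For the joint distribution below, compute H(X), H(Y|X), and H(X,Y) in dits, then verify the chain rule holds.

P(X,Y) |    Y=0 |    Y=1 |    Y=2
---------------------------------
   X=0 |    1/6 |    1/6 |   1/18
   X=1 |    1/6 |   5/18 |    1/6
H(X,Y) = 0.7430, H(X) = 0.2902, H(Y|X) = 0.4528 (all in dits)

Chain rule: H(X,Y) = H(X) + H(Y|X)

Left side — joint entropy directly:
H(X,Y) = -Σ p(x,y) log p(x,y) = 0.7430 dits

Right side — compute H(Y|X) from the conditional distributions:
P(X) = (7/18, 11/18), so H(X) = 0.2902 dits
H(Y|X) = Σ_x P(X=x) · H(Y|X=x):
  P(Y|X=0) = (3/7, 3/7, 1/7), H(Y|X=0) = 0.4361, weight P(X=0) = 7/18
  P(Y|X=1) = (3/11, 5/11, 3/11), H(Y|X=1) = 0.4634, weight P(X=1) = 11/18
H(Y|X) = 0.4528 dits

H(X) + H(Y|X) = 0.2902 + 0.4528 = 0.7430 dits

Both sides equal 0.7430 dits. ✓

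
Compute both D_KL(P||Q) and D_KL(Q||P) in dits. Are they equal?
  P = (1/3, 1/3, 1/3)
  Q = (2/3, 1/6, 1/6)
D_KL(P||Q) = 0.1003, D_KL(Q||P) = 0.1003

KL divergence is not symmetric: D_KL(P||Q) ≠ D_KL(Q||P) in general.

D_KL(P||Q) = 0.1003 dits
D_KL(Q||P) = 0.1003 dits

In this case they happen to be equal (to 4 decimal places).

This asymmetry is why KL divergence is not a true distance metric.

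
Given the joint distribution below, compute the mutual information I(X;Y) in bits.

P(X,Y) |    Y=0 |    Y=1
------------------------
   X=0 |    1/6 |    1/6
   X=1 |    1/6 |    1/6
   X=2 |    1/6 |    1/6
0.0000 bits

Mutual information: I(X;Y) = H(X) + H(Y) - H(X,Y)

Marginals:
P(X) = (1/3, 1/3, 1/3), H(X) = 1.5850 bits
P(Y) = (1/2, 1/2), H(Y) = 1.0000 bits

Joint entropy: H(X,Y) = 2.5850 bits

I(X;Y) = 1.5850 + 1.0000 - 2.5850 = 0.0000 bits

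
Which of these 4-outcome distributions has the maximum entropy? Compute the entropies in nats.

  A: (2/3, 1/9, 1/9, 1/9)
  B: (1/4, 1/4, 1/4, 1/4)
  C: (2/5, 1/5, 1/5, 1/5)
B

For a discrete distribution over n outcomes, entropy is maximized by the uniform distribution.

Computing entropies:
H(A) = 1.0027 nats
H(B) = 1.3863 nats
H(C) = 1.3322 nats

The uniform distribution (where all probabilities equal 1/4) achieves the maximum entropy of log_e(4) = 1.3863 nats.

Distribution B has the highest entropy.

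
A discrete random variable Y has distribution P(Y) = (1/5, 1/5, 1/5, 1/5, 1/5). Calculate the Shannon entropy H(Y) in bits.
2.3219 bits

Shannon entropy is H(X) = -Σ p(x) log p(x).

For P = (1/5, 1/5, 1/5, 1/5, 1/5):
H = -1/5 × log_2(1/5) -1/5 × log_2(1/5) -1/5 × log_2(1/5) -1/5 × log_2(1/5) -1/5 × log_2(1/5)
H = 2.3219 bits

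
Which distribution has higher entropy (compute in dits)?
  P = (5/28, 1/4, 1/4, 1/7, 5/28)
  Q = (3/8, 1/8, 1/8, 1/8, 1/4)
P

Computing entropies in dits:
H(P) = 0.6890
H(Q) = 0.6489

Distribution P has higher entropy.

Intuition: The distribution closer to uniform (more spread out) has higher entropy.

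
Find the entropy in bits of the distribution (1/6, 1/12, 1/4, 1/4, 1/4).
2.2296 bits

Shannon entropy is H(X) = -Σ p(x) log p(x).

For P = (1/6, 1/12, 1/4, 1/4, 1/4):
H = -1/6 × log_2(1/6) -1/12 × log_2(1/12) -1/4 × log_2(1/4) -1/4 × log_2(1/4) -1/4 × log_2(1/4)
H = 2.2296 bits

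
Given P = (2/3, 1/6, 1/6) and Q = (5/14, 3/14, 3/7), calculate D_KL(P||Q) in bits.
0.3128 bits

KL divergence: D_KL(P||Q) = Σ p(x) log(p(x)/q(x))

Computing term by term:
  x=0: 2/3 × log_2[(2/3)/(5/14)] = 2/3 × 0.9005 = 0.6003
  x=1: 1/6 × log_2[(1/6)/(3/14)] = 1/6 × -0.3626 = -0.0604
  x=2: 1/6 × log_2[(1/6)/(3/7)] = 1/6 × -1.3626 = -0.2271

D_KL(P||Q) = 0.3128 bits

Note: KL divergence is always non-negative and equals 0 iff P = Q.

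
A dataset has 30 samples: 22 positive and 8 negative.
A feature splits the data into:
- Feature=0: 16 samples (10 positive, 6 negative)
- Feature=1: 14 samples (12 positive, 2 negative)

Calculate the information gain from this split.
0.0515 bits

Information Gain = H(Y) - H(Y|Feature)

Before split:
P(positive) = 22/30 = 0.7333
H(Y) = 0.8366 bits

After split:
Feature=0: H = 0.9544 bits (weight = 16/30)
Feature=1: H = 0.5917 bits (weight = 14/30)
H(Y|Feature) = (16/30)×0.9544 + (14/30)×0.5917 = 0.7851 bits

Information Gain = 0.8366 - 0.7851 = 0.0515 bits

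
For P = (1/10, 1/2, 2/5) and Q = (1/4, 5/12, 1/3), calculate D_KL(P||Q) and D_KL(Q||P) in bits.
D_KL(P||Q) = 0.1045, D_KL(Q||P) = 0.1332

KL divergence is not symmetric: D_KL(P||Q) ≠ D_KL(Q||P) in general.

D_KL(P||Q) = 0.1045 bits
D_KL(Q||P) = 0.1332 bits

No, they are not equal!

This asymmetry is why KL divergence is not a true distance metric.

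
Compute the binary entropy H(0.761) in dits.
0.2388 dits

The binary entropy function is:
H(p) = -p log(p) - (1-p) log(1-p)

H(0.761) = -0.761 × log_10(0.761) - 0.239 × log_10(0.239)
H(0.761) = 0.2388 dits

Note: Binary entropy is maximized at p=0.5 (H=1 bit) and minimized at p=0 or p=1 (H=0).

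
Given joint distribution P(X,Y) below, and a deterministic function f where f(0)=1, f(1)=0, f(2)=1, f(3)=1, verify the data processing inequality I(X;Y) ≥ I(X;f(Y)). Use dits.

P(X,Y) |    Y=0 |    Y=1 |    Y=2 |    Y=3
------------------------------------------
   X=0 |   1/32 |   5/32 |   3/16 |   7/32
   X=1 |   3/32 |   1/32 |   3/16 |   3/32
I(X;Y) = 0.0303, I(X;f(Y)) = 0.0131, inequality holds: 0.0303 ≥ 0.0131

Data Processing Inequality: For any Markov chain X → Y → Z, we have I(X;Y) ≥ I(X;Z).

Here Z = f(Y) is a deterministic function of Y, forming X → Y → Z.

Original I(X;Y) = 0.0303 dits

After applying f:
P(X,Z) where Z=f(Y):
- P(X,Z=0) = P(X,Y=1)
- P(X,Z=1) = P(X,Y=0) + P(X,Y=2) + P(X,Y=3)

I(X;Z) = I(X;f(Y)) = 0.0131 dits

Verification: 0.0303 ≥ 0.0131 ✓

Information cannot be created by processing; the function f can only lose information about X.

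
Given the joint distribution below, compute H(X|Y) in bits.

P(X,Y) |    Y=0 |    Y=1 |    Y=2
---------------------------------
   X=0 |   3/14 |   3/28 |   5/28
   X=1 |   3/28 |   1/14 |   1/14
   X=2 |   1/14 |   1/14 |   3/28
1.4836 bits

Using the chain rule: H(X|Y) = H(X,Y) - H(Y)

First, compute H(X,Y) = 3.0436 bits

Marginal P(Y) = (11/28, 1/4, 5/14)
H(Y) = 1.5601 bits

H(X|Y) = H(X,Y) - H(Y) = 3.0436 - 1.5601 = 1.4836 bits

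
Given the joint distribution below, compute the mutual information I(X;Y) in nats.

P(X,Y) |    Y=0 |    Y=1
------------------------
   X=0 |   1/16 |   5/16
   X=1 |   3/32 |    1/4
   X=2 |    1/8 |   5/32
0.0305 nats

Mutual information: I(X;Y) = H(X) + H(Y) - H(X,Y)

Marginals:
P(X) = (3/8, 11/32, 9/32), H(X) = 1.0916 nats
P(Y) = (9/32, 23/32), H(Y) = 0.5941 nats

Joint entropy: H(X,Y) = 1.6552 nats

I(X;Y) = 1.0916 + 0.5941 - 1.6552 = 0.0305 nats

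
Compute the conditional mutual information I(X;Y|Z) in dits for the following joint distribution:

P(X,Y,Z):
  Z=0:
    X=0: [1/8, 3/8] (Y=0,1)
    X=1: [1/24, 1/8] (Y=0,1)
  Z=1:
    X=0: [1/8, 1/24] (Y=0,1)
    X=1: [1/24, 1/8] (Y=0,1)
0.0189 dits

Conditional mutual information: I(X;Y|Z) = H(X|Z) + H(Y|Z) - H(X,Y|Z)

H(Z) = 0.2764
H(X,Z) = 0.5396 → H(X|Z) = 0.2632
H(Y,Z) = 0.5396 → H(Y|Z) = 0.2632
H(X,Y,Z) = 0.7838 → H(X,Y|Z) = 0.5074

I(X;Y|Z) = 0.2632 + 0.2632 - 0.5074 = 0.0189 dits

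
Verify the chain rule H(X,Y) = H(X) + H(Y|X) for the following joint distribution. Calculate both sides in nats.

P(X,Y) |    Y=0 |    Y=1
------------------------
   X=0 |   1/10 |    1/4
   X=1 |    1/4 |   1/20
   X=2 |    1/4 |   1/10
H(X,Y) = 1.6500, H(X) = 1.0961, H(Y|X) = 0.5540 (all in nats)

Chain rule: H(X,Y) = H(X) + H(Y|X)

Left side — joint entropy directly:
H(X,Y) = -Σ p(x,y) log p(x,y) = 1.6500 nats

Right side — compute H(Y|X) from the conditional distributions:
P(X) = (7/20, 3/10, 7/20), so H(X) = 1.0961 nats
H(Y|X) = Σ_x P(X=x) · H(Y|X=x):
  P(Y|X=0) = (2/7, 5/7), H(Y|X=0) = 0.5983, weight P(X=0) = 7/20
  P(Y|X=1) = (5/6, 1/6), H(Y|X=1) = 0.4506, weight P(X=1) = 3/10
  P(Y|X=2) = (5/7, 2/7), H(Y|X=2) = 0.5983, weight P(X=2) = 7/20
H(Y|X) = 0.5540 nats

H(X) + H(Y|X) = 1.0961 + 0.5540 = 1.6500 nats

Both sides equal 1.6500 nats. ✓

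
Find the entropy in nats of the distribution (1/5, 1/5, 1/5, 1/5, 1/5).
1.6094 nats

Shannon entropy is H(X) = -Σ p(x) log p(x).

For P = (1/5, 1/5, 1/5, 1/5, 1/5):
H = -1/5 × log_e(1/5) -1/5 × log_e(1/5) -1/5 × log_e(1/5) -1/5 × log_e(1/5) -1/5 × log_e(1/5)
H = 1.6094 nats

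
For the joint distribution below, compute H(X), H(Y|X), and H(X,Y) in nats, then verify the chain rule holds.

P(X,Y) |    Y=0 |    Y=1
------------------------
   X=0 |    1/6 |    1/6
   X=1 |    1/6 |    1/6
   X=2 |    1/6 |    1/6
H(X,Y) = 1.7918, H(X) = 1.0986, H(Y|X) = 0.6931 (all in nats)

Chain rule: H(X,Y) = H(X) + H(Y|X)

Left side — joint entropy directly:
H(X,Y) = -Σ p(x,y) log p(x,y) = 1.7918 nats

Right side — compute H(Y|X) from the conditional distributions:
P(X) = (1/3, 1/3, 1/3), so H(X) = 1.0986 nats
H(Y|X) = Σ_x P(X=x) · H(Y|X=x):
  P(Y|X=0) = (1/2, 1/2), H(Y|X=0) = 0.6931, weight P(X=0) = 1/3
  P(Y|X=1) = (1/2, 1/2), H(Y|X=1) = 0.6931, weight P(X=1) = 1/3
  P(Y|X=2) = (1/2, 1/2), H(Y|X=2) = 0.6931, weight P(X=2) = 1/3
H(Y|X) = 0.6931 nats

H(X) + H(Y|X) = 1.0986 + 0.6931 = 1.7918 nats

Both sides equal 1.7918 nats. ✓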